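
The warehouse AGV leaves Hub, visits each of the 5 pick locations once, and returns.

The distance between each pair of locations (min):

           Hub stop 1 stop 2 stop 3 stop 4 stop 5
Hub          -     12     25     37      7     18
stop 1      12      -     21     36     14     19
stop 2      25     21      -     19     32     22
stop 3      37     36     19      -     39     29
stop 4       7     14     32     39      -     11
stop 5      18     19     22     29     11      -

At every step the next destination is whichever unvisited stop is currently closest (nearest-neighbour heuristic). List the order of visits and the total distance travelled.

Nearest-neighbour total = 114 min; route Hub → stop 4 → stop 5 → stop 1 → stop 2 → stop 3 → Hub.

At Hub the remaining stops are stop 4 7, stop 1 12, stop 5 18, stop 2 25, stop 3 37; go to stop 4.
At stop 4 the remaining stops are stop 5 11, stop 1 14, stop 2 32, stop 3 39; go to stop 5.
At stop 5 the remaining stops are stop 1 19, stop 2 22, stop 3 29; go to stop 1.
At stop 1 the remaining stops are stop 2 21, stop 3 36; go to stop 2.
At stop 2 the remaining stops are stop 3 19; go to stop 3.
Return stop 3→Hub: 37.
Total = 7 + 11 + 19 + 21 + 19 + 37 = 114.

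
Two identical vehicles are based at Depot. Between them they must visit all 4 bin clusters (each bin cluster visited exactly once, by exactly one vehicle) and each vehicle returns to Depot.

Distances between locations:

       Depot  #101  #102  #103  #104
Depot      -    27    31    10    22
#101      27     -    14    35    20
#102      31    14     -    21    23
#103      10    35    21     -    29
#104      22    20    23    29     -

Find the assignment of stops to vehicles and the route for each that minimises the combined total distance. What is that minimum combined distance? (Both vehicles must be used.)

Try each way of splitting the stops between the two vehicles (each non-empty) and, for each split, find the best tour for each vehicle:
  {#101} + {#102, #103, #104}: 54 + 76 = 130
  {#102} + {#101, #103, #104}: 62 + 86 = 148
  {#101, #102} + {#103, #104}: 72 + 61 = 133
  {#103} + {#101, #102, #104}: 20 + 86 = 106
  {#101, #103} + {#102, #104}: 72 + 76 = 148
  {#102, #103} + {#101, #104}: 62 + 69 = 131
  … (7 splits in total)
Best: vehicle 1 Depot → #103 → Depot = 20; vehicle 2 Depot → #101 → #102 → #104 → Depot = 86; combined 106.

106 — the smallest possible combined total.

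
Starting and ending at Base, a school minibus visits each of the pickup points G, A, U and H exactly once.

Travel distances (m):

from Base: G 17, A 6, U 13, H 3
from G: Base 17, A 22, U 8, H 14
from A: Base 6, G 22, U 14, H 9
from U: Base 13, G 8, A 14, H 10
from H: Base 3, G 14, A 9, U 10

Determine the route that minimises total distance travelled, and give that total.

Minimum total distance: 45 m.

With 4 stops there are 4!/2 = 12 distinct round trips (a route and its reverse cost the same).
Base-G-A-U-H-Base: 17+22+14+10+3 = 66
Base-G-A-H-U-Base: 17+22+9+10+13 = 71
Base-G-U-A-H-Base: 17+8+14+9+3 = 51
Base-G-U-H-A-Base: 17+8+10+9+6 = 50
Base-G-H-A-U-Base: 17+14+9+14+13 = 67
Base-G-H-U-A-Base: 17+14+10+14+6 = 61
Base-A-G-U-H-Base: 6+22+8+10+3 = 49
Base-A-G-H-U-Base: 6+22+14+10+13 = 65
Base-A-U-G-H-Base: 6+14+8+14+3 = 45
Base-A-H-G-U-Base: 6+9+14+8+13 = 50
Base-U-G-A-H-Base: 13+8+22+9+3 = 55
Base-U-A-G-H-Base: 13+14+22+14+3 = 66
The minimum is 45.
One optimal route: Base → A → U → G → H → Base (or its reverse).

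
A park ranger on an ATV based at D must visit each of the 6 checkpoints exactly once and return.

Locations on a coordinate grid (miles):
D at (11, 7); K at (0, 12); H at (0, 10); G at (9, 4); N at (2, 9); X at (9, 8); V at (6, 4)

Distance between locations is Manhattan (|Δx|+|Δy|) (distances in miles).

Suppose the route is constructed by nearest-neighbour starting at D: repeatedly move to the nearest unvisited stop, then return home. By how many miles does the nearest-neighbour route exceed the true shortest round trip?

Excess over optimum: 2 miles.

From D: X=3, G=5, V=8, N=11, H=14, K=16 → choose X (3).
From X: G=4, V=7, N=8, H=11, K=13 → choose G (4).
From G: V=3, N=12, H=15, K=17 → choose V (3).
From V: N=9, H=12, K=14 → choose N (9).
From N: H=3, K=5 → choose H (3).
From H: K=2 → choose K (2).
NN route D → X → G → V → N → H → K → D costs 40.
Optimal: D → G → V → K → H → N → X → D costs 38 (by enumerating all 360 distinct tours).
Excess = 40 − 38 = 2.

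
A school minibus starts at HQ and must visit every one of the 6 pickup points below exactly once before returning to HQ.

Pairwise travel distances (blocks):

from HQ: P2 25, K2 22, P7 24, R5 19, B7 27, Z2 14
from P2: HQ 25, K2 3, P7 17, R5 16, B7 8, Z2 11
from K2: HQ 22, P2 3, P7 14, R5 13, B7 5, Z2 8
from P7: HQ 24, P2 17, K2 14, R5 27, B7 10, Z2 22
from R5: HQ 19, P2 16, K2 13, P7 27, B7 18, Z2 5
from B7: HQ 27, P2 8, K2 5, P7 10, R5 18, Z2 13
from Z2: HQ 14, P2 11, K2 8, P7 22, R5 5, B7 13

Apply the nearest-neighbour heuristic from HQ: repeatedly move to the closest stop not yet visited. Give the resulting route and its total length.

At HQ the remaining stops are Z2 14, R5 19, K2 22, P7 24, P2 25, B7 27; go to Z2.
At Z2 the remaining stops are R5 5, K2 8, P2 11, B7 13, P7 22; go to R5.
At R5 the remaining stops are K2 13, P2 16, B7 18, P7 27; go to K2.
At K2 the remaining stops are P2 3, B7 5, P7 14; go to P2.
At P2 the remaining stops are B7 8, P7 17; go to B7.
At B7 the remaining stops are P7 10; go to P7.
Return P7→HQ: 24.
Total = 14 + 5 + 13 + 3 + 8 + 10 + 24 = 77.

77 blocks along HQ → Z2 → R5 → K2 → P2 → B7 → P7 → HQ.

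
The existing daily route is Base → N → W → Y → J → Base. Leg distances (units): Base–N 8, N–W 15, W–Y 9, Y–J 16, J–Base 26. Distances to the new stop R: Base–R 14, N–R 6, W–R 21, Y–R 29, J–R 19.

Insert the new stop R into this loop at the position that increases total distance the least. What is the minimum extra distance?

Insertion cost between consecutive stops i–j is d(i,R) + d(R,j) − d(i,j):
  between Base and N: 14 + 6 − 8 = 12
  between N and W: 6 + 21 − 15 = 12
  between W and Y: 21 + 29 − 9 = 41
  between Y and J: 29 + 19 − 16 = 32
  between J and Base: 19 + 14 − 26 = 7
Cheapest insertion is between J and Base, adding 7.
New total = 74 + 7 = 81.

Adding 7 by placing R on the J–Base leg.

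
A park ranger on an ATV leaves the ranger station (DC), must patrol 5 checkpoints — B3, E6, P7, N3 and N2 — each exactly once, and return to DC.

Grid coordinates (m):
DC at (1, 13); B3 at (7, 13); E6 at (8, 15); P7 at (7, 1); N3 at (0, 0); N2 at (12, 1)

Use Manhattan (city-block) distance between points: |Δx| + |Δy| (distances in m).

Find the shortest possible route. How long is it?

DC→B3→E6→P7→N3→N2→DC: 6+3+15+8+13+23 = 68
DC→B3→E6→P7→N2→N3→DC: 6+3+15+5+13+14 = 56
DC→B3→E6→N3→P7→N2→DC: 6+3+23+8+5+23 = 68
DC→B3→E6→N3→N2→P7→DC: 6+3+23+13+5+18 = 68
DC→B3→E6→N2→P7→N3→DC: 6+3+18+5+8+14 = 54
DC→B3→E6→N2→N3→P7→DC: 6+3+18+13+8+18 = 66
DC→B3→P7→E6→N3→N2→DC: 6+12+15+23+13+23 = 92
DC→B3→P7→E6→N2→N3→DC: 6+12+15+18+13+14 = 78
DC→B3→P7→N3→E6→N2→DC: 6+12+8+23+18+23 = 90
DC→B3→P7→N3→N2→E6→DC: 6+12+8+13+18+9 = 66
DC→B3→P7→N2→E6→N3→DC: 6+12+5+18+23+14 = 78
DC→B3→P7→N2→N3→E6→DC: 6+12+5+13+23+9 = 68
DC→B3→N3→E6→P7→N2→DC: 6+20+23+15+5+23 = 92
DC→B3→N3→E6→N2→P7→DC: 6+20+23+18+5+18 = 90
… (46 more)
The minimum is 54.
One optimal route: DC → B3 → E6 → N2 → P7 → N3 → DC (or its reverse).

Minimum total distance: 54 m.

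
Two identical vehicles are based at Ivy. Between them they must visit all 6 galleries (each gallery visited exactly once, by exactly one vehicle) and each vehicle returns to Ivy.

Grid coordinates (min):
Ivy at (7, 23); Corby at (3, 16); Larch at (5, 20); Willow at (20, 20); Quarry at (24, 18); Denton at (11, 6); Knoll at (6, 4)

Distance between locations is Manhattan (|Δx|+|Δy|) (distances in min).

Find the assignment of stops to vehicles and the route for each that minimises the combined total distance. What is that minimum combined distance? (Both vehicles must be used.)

90 min — the smallest possible combined total.

Check every non-empty split of the stops between the two vehicles; for each half take its own optimal tour:
  {Corby} + {Larch, Willow, Quarry, Denton, Knoll}: 22 + 76 = 98
  {Larch} + {Corby, Willow, Quarry, Denton, Knoll}: 10 + 80 = 90
  {Corby, Larch} + {Willow, Quarry, Denton, Knoll}: 22 + 74 = 96
  {Willow} + {Corby, Larch, Quarry, Denton, Knoll}: 32 + 80 = 112
  {Corby, Willow} + {Larch, Quarry, Denton, Knoll}: 48 + 76 = 124
  {Larch, Willow} + {Corby, Quarry, Denton, Knoll}: 36 + 80 = 116
  … (31 splits in total)
Best: vehicle 1 Ivy → Larch → Ivy = 10; vehicle 2 Ivy → Corby → Knoll → Denton → Quarry → Willow → Ivy = 80; combined 90.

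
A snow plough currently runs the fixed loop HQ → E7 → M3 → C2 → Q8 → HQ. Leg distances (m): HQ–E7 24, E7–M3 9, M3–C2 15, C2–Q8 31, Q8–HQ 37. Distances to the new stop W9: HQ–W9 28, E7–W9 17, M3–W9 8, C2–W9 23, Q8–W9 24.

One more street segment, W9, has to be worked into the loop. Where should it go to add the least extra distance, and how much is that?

Insertion cost between consecutive stops i–j is d(i,W9) + d(W9,j) − d(i,j):
  between HQ and E7: 28 + 17 − 24 = 21
  between E7 and M3: 17 + 8 − 9 = 16
  between M3 and C2: 8 + 23 − 15 = 16
  between C2 and Q8: 23 + 24 − 31 = 16
  between Q8 and HQ: 24 + 28 − 37 = 15
Cheapest insertion is between Q8 and HQ, adding 15.
New total = 116 + 15 = 131.

Minimum extra distance: 15 m, inserting W9 between Q8 and HQ.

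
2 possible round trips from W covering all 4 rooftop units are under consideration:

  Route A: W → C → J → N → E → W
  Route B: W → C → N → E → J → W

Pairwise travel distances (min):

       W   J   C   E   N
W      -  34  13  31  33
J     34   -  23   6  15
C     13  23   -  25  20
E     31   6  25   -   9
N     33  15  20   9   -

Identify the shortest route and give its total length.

82 min — Route B is the shortest.

Route A: 13 + 23 + 15 + 9 + 31 = 91
Route B: 13 + 20 + 9 + 6 + 34 = 82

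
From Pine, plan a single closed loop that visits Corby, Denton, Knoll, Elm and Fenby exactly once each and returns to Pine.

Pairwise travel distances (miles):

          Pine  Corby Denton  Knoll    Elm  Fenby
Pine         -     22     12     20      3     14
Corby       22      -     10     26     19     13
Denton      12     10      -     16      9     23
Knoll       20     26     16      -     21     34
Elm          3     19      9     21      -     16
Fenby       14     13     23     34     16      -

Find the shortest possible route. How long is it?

There are 60 distinct closed tours to check (reversals are equivalent).
Pine-Corby-Denton-Knoll-Elm-Fenby-Pine: 22+10+16+21+16+14 = 99
Pine-Corby-Denton-Knoll-Fenby-Elm-Pine: 22+10+16+34+16+3 = 101
Pine-Corby-Denton-Elm-Knoll-Fenby-Pine: 22+10+9+21+34+14 = 110
Pine-Corby-Denton-Elm-Fenby-Knoll-Pine: 22+10+9+16+34+20 = 111
Pine-Corby-Denton-Fenby-Knoll-Elm-Pine: 22+10+23+34+21+3 = 113
Pine-Corby-Denton-Fenby-Elm-Knoll-Pine: 22+10+23+16+21+20 = 112
Pine-Corby-Knoll-Denton-Elm-Fenby-Pine: 22+26+16+9+16+14 = 103
Pine-Corby-Knoll-Denton-Fenby-Elm-Pine: 22+26+16+23+16+3 = 106
Pine-Corby-Knoll-Elm-Denton-Fenby-Pine: 22+26+21+9+23+14 = 115
Pine-Corby-Knoll-Elm-Fenby-Denton-Pine: 22+26+21+16+23+12 = 120
Pine-Corby-Knoll-Fenby-Denton-Elm-Pine: 22+26+34+23+9+3 = 117
Pine-Corby-Knoll-Fenby-Elm-Denton-Pine: 22+26+34+16+9+12 = 119
Pine-Corby-Elm-Denton-Knoll-Fenby-Pine: 22+19+9+16+34+14 = 114
Pine-Corby-Elm-Denton-Fenby-Knoll-Pine: 22+19+9+23+34+20 = 127
… (46 more)
Pine-Elm-Knoll-Denton-Corby-Fenby-Pine: 3+21+16+10+13+14 = 77  ← best
The minimum is 77.
One optimal route: Pine → Elm → Knoll → Denton → Corby → Fenby → Pine (or its reverse).

Minimum total distance: 77 miles.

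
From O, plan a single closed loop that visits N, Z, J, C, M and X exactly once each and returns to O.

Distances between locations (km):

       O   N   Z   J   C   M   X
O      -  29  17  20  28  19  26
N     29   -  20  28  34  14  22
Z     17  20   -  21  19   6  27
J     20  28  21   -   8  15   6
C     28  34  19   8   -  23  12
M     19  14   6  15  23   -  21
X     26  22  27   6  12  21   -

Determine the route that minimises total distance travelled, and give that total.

99 km — the shortest possible round trip.

With 6 stops there are 6!/2 = 360 distinct round trips (a route and its reverse cost the same).
O→N→Z→J→C→M→X→O: 29+20+21+8+23+21+26 = 148
O→N→Z→J→C→X→M→O: 29+20+21+8+12+21+19 = 130
O→N→Z→J→M→C→X→O: 29+20+21+15+23+12+26 = 146
O→N→Z→J→M→X→C→O: 29+20+21+15+21+12+28 = 146
O→N→Z→J→X→C→M→O: 29+20+21+6+12+23+19 = 130
O→N→Z→J→X→M→C→O: 29+20+21+6+21+23+28 = 148
O→N→Z→C→J→M→X→O: 29+20+19+8+15+21+26 = 138
O→N→Z→C→J→X→M→O: 29+20+19+8+6+21+19 = 122
… (352 more)
O→Z→M→N→X→C→J→O: 17+6+14+22+12+8+20 = 99  ← best
The minimum is 99.
One optimal route: O → Z → M → N → X → C → J → O (or its reverse).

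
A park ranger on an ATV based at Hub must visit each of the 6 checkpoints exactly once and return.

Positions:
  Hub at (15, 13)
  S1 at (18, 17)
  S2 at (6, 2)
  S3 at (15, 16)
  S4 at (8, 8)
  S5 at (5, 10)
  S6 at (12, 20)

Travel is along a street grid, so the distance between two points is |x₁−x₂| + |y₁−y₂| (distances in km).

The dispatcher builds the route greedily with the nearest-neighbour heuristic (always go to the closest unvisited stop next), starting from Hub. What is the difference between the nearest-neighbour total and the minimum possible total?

Hub: S3=3, S1=7, S6=10, S4=12, S5=13, S2=20 ⇒ S3
S3: S1=4, S6=7, S4=15, S5=16, S2=23 ⇒ S1
S1: S6=9, S4=19, S5=20, S2=27 ⇒ S6
S6: S4=16, S5=17, S2=24 ⇒ S4
S4: S5=5, S2=8 ⇒ S5
S5: S2=9 ⇒ S2
NN route Hub → S3 → S1 → S6 → S4 → S5 → S2 → Hub costs 66.
Optimal: Hub → S3 → S1 → S6 → S4 → S2 → S5 → Hub costs 62 (by enumerating all 360 distinct tours).
Excess = 66 − 62 = 4.

Excess over optimum: 4 km.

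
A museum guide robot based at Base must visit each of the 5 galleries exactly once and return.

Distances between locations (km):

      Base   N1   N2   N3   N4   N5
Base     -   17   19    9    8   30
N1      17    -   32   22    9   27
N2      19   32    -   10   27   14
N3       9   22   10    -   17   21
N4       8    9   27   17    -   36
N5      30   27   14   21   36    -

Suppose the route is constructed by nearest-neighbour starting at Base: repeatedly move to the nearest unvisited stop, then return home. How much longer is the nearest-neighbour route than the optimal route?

16 km longer than the optimal tour.

From Base: N4=8, N3=9, N1=17, N2=19, N5=30 → choose N4 (8).
From N4: N1=9, N3=17, N2=27, N5=36 → choose N1 (9).
From N1: N3=22, N5=27, N2=32 → choose N3 (22).
From N3: N2=10, N5=21 → choose N2 (10).
From N2: N5=14 → choose N5 (14).
NN route Base → N4 → N1 → N3 → N2 → N5 → Base costs 93.
Optimal: Base → N3 → N2 → N5 → N1 → N4 → Base costs 77 (by enumerating all 60 distinct tours).
Excess = 93 − 77 = 16.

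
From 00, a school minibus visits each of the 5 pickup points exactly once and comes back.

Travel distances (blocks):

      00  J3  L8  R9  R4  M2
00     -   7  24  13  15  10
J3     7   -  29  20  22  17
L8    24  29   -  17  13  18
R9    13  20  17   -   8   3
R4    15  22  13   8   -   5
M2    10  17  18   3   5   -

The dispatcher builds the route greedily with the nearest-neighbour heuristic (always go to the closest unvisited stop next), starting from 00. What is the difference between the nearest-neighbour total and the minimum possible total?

00: J3=7, M2=10, R9=13, R4=15, L8=24 ⇒ J3
J3: M2=17, R9=20, R4=22, L8=29 ⇒ M2
M2: R9=3, R4=5, L8=18 ⇒ R9
R9: R4=8, L8=17 ⇒ R4
R4: L8=13 ⇒ L8
NN route 00 → J3 → M2 → R9 → R4 → L8 → 00 costs 72.
Optimal: 00 → J3 → L8 → R4 → R9 → M2 → 00 costs 70 (by enumerating all 60 distinct tours).
Excess = 72 − 70 = 2.

The nearest-neighbour route is 2 blocks longer than optimal.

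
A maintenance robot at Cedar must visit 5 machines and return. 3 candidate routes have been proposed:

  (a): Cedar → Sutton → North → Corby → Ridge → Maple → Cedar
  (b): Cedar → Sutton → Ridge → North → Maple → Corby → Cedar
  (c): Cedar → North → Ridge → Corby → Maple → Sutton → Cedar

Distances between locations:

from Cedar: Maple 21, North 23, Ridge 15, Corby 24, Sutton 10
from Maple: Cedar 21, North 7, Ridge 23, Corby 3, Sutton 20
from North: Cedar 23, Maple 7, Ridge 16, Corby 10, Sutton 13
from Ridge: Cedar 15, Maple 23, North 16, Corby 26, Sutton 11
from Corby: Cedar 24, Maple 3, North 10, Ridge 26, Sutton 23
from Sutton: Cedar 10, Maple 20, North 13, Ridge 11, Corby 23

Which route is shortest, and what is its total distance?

(a): 10 + 13 + 10 + 26 + 23 + 21 = 103
(b): 10 + 11 + 16 + 7 + 3 + 24 = 71
(c): 23 + 16 + 26 + 3 + 20 + 10 = 98

Shortest is (b), total 71.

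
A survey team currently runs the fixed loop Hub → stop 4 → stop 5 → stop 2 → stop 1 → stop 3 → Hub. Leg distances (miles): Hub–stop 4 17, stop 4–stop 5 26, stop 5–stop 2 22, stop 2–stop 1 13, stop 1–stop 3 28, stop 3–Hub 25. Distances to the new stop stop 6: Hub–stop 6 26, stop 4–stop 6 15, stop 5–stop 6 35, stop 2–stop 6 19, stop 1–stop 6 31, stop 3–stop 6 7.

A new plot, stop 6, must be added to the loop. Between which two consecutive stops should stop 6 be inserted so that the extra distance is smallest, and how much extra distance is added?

Insertion cost between consecutive stops i–j is d(i,stop 6) + d(stop 6,j) − d(i,j):
  between Hub and stop 4: 26 + 15 − 17 = 24
  between stop 4 and stop 5: 15 + 35 − 26 = 24
  between stop 5 and stop 2: 35 + 19 − 22 = 32
  between stop 2 and stop 1: 19 + 31 − 13 = 37
  between stop 1 and stop 3: 31 + 7 − 28 = 10
  between stop 3 and Hub: 7 + 26 − 25 = 8
Cheapest insertion is between stop 3 and Hub, adding 8.
New total = 131 + 8 = 139.

Adding 8 miles by placing stop 6 on the stop 3–Hub leg.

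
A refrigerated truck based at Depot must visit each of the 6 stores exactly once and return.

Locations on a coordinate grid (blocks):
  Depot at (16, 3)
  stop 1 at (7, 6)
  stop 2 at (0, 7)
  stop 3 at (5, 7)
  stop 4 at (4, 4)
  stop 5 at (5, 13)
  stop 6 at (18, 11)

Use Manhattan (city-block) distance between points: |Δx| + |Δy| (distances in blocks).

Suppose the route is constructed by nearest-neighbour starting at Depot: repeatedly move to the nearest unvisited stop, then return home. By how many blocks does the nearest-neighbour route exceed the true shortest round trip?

From Depot: stop 6=10, stop 1=12, stop 4=13, stop 3=15, stop 2=20, stop 5=21 → choose stop 6 (10).
From stop 6: stop 5=15, stop 1=16, stop 3=17, stop 4=21, stop 2=22 → choose stop 5 (15).
From stop 5: stop 3=6, stop 1=9, stop 4=10, stop 2=11 → choose stop 3 (6).
From stop 3: stop 1=3, stop 4=4, stop 2=5 → choose stop 1 (3).
From stop 1: stop 4=5, stop 2=8 → choose stop 4 (5).
From stop 4: stop 2=7 → choose stop 2 (7).
NN route Depot → stop 6 → stop 5 → stop 3 → stop 1 → stop 4 → stop 2 → Depot costs 66.
Optimal: Depot → stop 1 → stop 4 → stop 2 → stop 3 → stop 5 → stop 6 → Depot costs 60 (by enumerating all 360 distinct tours).
Excess = 66 − 60 = 6.

The nearest-neighbour route is 6 blocks longer than optimal.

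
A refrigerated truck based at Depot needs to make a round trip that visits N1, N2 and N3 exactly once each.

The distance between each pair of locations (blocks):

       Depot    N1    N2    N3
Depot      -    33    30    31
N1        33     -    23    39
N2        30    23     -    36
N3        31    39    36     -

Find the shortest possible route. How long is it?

Depot→N1→N2→N3→Depot: 33+23+36+31 = 123
Depot→N1→N3→N2→Depot: 33+39+36+30 = 138
Depot→N2→N1→N3→Depot: 30+23+39+31 = 123
The minimum is 123.
One optimal route: Depot → N1 → N2 → N3 → Depot (or its reverse).

123 blocks — the shortest possible round trip.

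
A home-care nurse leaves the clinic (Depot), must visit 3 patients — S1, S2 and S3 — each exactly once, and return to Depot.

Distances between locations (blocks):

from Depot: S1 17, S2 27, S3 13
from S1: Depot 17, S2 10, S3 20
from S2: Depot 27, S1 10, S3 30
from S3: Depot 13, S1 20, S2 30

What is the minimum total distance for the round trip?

70 blocks — the shortest possible round trip.

There are 3 distinct closed tours to check (reversals are equivalent).
Depot→S1→S2→S3→Depot: 17+10+30+13 = 70
Depot→S1→S3→S2→Depot: 17+20+30+27 = 94
Depot→S2→S1→S3→Depot: 27+10+20+13 = 70
The minimum is 70.
One optimal route: Depot → S1 → S2 → S3 → Depot (or its reverse).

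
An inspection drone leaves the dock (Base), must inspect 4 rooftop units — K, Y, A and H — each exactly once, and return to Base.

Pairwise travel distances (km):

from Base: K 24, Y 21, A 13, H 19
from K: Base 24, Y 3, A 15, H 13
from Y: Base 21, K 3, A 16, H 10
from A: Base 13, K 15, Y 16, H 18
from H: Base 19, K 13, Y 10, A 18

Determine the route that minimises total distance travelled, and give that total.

60 km — the shortest possible round trip.

With 4 stops there are 4!/2 = 12 distinct round trips (a route and its reverse cost the same).
Base-K-Y-A-H-Base: 24+3+16+18+19 = 80
Base-K-Y-H-A-Base: 24+3+10+18+13 = 68
Base-K-A-Y-H-Base: 24+15+16+10+19 = 84
Base-K-A-H-Y-Base: 24+15+18+10+21 = 88
Base-K-H-Y-A-Base: 24+13+10+16+13 = 76
Base-K-H-A-Y-Base: 24+13+18+16+21 = 92
Base-Y-K-A-H-Base: 21+3+15+18+19 = 76
Base-Y-K-H-A-Base: 21+3+13+18+13 = 68
Base-Y-A-K-H-Base: 21+16+15+13+19 = 84
Base-Y-H-K-A-Base: 21+10+13+15+13 = 72
Base-A-K-Y-H-Base: 13+15+3+10+19 = 60
Base-A-Y-K-H-Base: 13+16+3+13+19 = 64
The minimum is 60.
One optimal route: Base → A → K → Y → H → Base (or its reverse).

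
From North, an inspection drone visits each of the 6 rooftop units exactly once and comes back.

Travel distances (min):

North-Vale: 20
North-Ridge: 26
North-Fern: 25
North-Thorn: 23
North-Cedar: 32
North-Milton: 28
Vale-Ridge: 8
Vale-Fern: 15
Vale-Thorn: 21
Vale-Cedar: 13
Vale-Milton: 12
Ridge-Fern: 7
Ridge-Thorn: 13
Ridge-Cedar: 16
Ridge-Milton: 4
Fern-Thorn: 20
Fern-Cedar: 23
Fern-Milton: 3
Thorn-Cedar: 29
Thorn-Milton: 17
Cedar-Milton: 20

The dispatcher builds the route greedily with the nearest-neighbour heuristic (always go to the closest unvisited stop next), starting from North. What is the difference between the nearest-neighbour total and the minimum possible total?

North: Vale=20, Thorn=23, Fern=25, Ridge=26, Milton=28, Cedar=32 ⇒ Vale
Vale: Ridge=8, Milton=12, Cedar=13, Fern=15, Thorn=21 ⇒ Ridge
Ridge: Milton=4, Fern=7, Thorn=13, Cedar=16 ⇒ Milton
Milton: Fern=3, Thorn=17, Cedar=20 ⇒ Fern
Fern: Thorn=20, Cedar=23 ⇒ Thorn
Thorn: Cedar=29 ⇒ Cedar
NN route North → Vale → Ridge → Milton → Fern → Thorn → Cedar → North costs 116.
Optimal: North → Vale → Cedar → Ridge → Fern → Milton → Thorn → North costs 99 (by enumerating all 360 distinct tours).
Excess = 116 − 99 = 17.

17 min longer than the optimal tour.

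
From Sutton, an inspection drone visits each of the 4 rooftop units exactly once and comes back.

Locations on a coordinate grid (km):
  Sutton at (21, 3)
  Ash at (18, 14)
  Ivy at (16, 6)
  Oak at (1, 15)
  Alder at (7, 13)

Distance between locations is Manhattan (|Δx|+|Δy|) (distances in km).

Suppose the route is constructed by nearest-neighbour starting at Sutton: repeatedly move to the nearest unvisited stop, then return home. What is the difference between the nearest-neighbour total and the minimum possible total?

Sutton: Ivy=8, Ash=14, Alder=24, Oak=32 ⇒ Ivy
Ivy: Ash=10, Alder=16, Oak=24 ⇒ Ash
Ash: Alder=12, Oak=18 ⇒ Alder
Alder: Oak=8 ⇒ Oak
NN route Sutton → Ivy → Ash → Alder → Oak → Sutton costs 70.
Optimal: Sutton → Ash → Oak → Alder → Ivy → Sutton costs 64 (by enumerating all 12 distinct tours).
Excess = 70 − 64 = 6.

The nearest-neighbour route is 6 km longer than optimal.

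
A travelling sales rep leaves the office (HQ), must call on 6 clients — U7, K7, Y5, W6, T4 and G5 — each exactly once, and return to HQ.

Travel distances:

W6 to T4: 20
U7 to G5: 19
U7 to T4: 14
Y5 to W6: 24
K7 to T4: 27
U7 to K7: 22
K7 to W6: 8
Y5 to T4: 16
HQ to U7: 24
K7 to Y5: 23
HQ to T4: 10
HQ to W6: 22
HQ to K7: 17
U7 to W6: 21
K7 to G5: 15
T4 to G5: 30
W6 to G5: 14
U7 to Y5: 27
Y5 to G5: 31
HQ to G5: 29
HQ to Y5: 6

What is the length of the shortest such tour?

94 — the shortest possible round trip.

HQ-U7-K7-Y5-W6-T4-G5-HQ: 24+22+23+24+20+30+29 = 172
HQ-U7-K7-Y5-W6-G5-T4-HQ: 24+22+23+24+14+30+10 = 147
HQ-U7-K7-Y5-T4-W6-G5-HQ: 24+22+23+16+20+14+29 = 148
HQ-U7-K7-Y5-T4-G5-W6-HQ: 24+22+23+16+30+14+22 = 151
HQ-U7-K7-Y5-G5-W6-T4-HQ: 24+22+23+31+14+20+10 = 144
HQ-U7-K7-Y5-G5-T4-W6-HQ: 24+22+23+31+30+20+22 = 172
HQ-U7-K7-W6-Y5-T4-G5-HQ: 24+22+8+24+16+30+29 = 153
HQ-U7-K7-W6-Y5-G5-T4-HQ: 24+22+8+24+31+30+10 = 149
… (352 more)
HQ-K7-W6-G5-U7-T4-Y5-HQ: 17+8+14+19+14+16+6 = 94  ← best
The minimum is 94.
One optimal route: HQ → K7 → W6 → G5 → U7 → T4 → Y5 → HQ (or its reverse).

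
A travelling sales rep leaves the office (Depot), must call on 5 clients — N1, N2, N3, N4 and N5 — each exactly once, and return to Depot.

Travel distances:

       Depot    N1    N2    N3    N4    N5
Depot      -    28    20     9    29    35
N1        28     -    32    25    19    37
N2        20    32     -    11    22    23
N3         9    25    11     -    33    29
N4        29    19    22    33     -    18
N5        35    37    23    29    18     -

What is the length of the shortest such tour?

Shortest round trip = 108.

Depot → N1 → N2 → N3 → N4 → N5 → Depot: 28+32+11+33+18+35 = 157
Depot → N1 → N2 → N3 → N5 → N4 → Depot: 28+32+11+29+18+29 = 147
Depot → N1 → N2 → N4 → N3 → N5 → Depot: 28+32+22+33+29+35 = 179
Depot → N1 → N2 → N4 → N5 → N3 → Depot: 28+32+22+18+29+9 = 138
Depot → N1 → N2 → N5 → N3 → N4 → Depot: 28+32+23+29+33+29 = 174
Depot → N1 → N2 → N5 → N4 → N3 → Depot: 28+32+23+18+33+9 = 143
Depot → N1 → N3 → N2 → N4 → N5 → Depot: 28+25+11+22+18+35 = 139
Depot → N1 → N3 → N2 → N5 → N4 → Depot: 28+25+11+23+18+29 = 134
Depot → N1 → N3 → N4 → N2 → N5 → Depot: 28+25+33+22+23+35 = 166
Depot → N1 → N3 → N4 → N5 → N2 → Depot: 28+25+33+18+23+20 = 147
Depot → N1 → N3 → N5 → N2 → N4 → Depot: 28+25+29+23+22+29 = 156
Depot → N1 → N3 → N5 → N4 → N2 → Depot: 28+25+29+18+22+20 = 142
Depot → N1 → N4 → N2 → N3 → N5 → Depot: 28+19+22+11+29+35 = 144
Depot → N1 → N4 → N2 → N5 → N3 → Depot: 28+19+22+23+29+9 = 130
… (46 more)
Depot → N1 → N4 → N5 → N2 → N3 → Depot: 28+19+18+23+11+9 = 108  ← best
The minimum is 108.
One optimal route: Depot → N1 → N4 → N5 → N2 → N3 → Depot (or its reverse).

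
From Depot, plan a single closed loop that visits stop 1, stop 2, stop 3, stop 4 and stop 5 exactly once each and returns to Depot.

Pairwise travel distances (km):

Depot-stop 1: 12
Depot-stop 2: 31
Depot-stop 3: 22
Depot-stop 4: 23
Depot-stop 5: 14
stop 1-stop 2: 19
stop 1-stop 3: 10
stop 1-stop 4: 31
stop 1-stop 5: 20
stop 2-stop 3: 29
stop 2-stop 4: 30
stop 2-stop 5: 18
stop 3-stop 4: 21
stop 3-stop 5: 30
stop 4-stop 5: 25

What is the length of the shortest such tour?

105 km — the shortest possible round trip.

There are 60 distinct closed tours to check (reversals are equivalent).
Depot→stop 1→stop 2→stop 3→stop 4→stop 5→Depot: 12+19+29+21+25+14 = 120
Depot→stop 1→stop 2→stop 3→stop 5→stop 4→Depot: 12+19+29+30+25+23 = 138
Depot→stop 1→stop 2→stop 4→stop 3→stop 5→Depot: 12+19+30+21+30+14 = 126
Depot→stop 1→stop 2→stop 4→stop 5→stop 3→Depot: 12+19+30+25+30+22 = 138
Depot→stop 1→stop 2→stop 5→stop 3→stop 4→Depot: 12+19+18+30+21+23 = 123
Depot→stop 1→stop 2→stop 5→stop 4→stop 3→Depot: 12+19+18+25+21+22 = 117
Depot→stop 1→stop 3→stop 2→stop 4→stop 5→Depot: 12+10+29+30+25+14 = 120
Depot→stop 1→stop 3→stop 2→stop 5→stop 4→Depot: 12+10+29+18+25+23 = 117
Depot→stop 1→stop 3→stop 4→stop 2→stop 5→Depot: 12+10+21+30+18+14 = 105
Depot→stop 1→stop 3→stop 4→stop 5→stop 2→Depot: 12+10+21+25+18+31 = 117
Depot→stop 1→stop 3→stop 5→stop 2→stop 4→Depot: 12+10+30+18+30+23 = 123
Depot→stop 1→stop 3→stop 5→stop 4→stop 2→Depot: 12+10+30+25+30+31 = 138
Depot→stop 1→stop 4→stop 2→stop 3→stop 5→Depot: 12+31+30+29+30+14 = 146
Depot→stop 1→stop 4→stop 2→stop 5→stop 3→Depot: 12+31+30+18+30+22 = 143
… (46 more)
The minimum is 105.
One optimal route: Depot → stop 1 → stop 3 → stop 4 → stop 2 → stop 5 → Depot (or its reverse).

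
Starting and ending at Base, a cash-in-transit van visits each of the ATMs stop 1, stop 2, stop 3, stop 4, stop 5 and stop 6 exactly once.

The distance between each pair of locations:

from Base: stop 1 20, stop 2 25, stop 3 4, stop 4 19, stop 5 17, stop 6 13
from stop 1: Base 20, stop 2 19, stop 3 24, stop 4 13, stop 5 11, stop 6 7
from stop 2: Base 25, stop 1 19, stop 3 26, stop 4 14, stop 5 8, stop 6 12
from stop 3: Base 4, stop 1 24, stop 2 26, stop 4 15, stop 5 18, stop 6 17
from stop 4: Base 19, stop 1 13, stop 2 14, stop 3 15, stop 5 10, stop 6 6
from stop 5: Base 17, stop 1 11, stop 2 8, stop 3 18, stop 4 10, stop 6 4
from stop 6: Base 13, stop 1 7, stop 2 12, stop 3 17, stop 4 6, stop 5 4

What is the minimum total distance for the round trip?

72 — the shortest possible round trip.

Base-stop 1-stop 2-stop 3-stop 4-stop 5-stop 6-Base: 20+19+26+15+10+4+13 = 107
Base-stop 1-stop 2-stop 3-stop 4-stop 6-stop 5-Base: 20+19+26+15+6+4+17 = 107
Base-stop 1-stop 2-stop 3-stop 5-stop 4-stop 6-Base: 20+19+26+18+10+6+13 = 112
Base-stop 1-stop 2-stop 3-stop 5-stop 6-stop 4-Base: 20+19+26+18+4+6+19 = 112
Base-stop 1-stop 2-stop 3-stop 6-stop 4-stop 5-Base: 20+19+26+17+6+10+17 = 115
Base-stop 1-stop 2-stop 3-stop 6-stop 5-stop 4-Base: 20+19+26+17+4+10+19 = 115
Base-stop 1-stop 2-stop 4-stop 3-stop 5-stop 6-Base: 20+19+14+15+18+4+13 = 103
Base-stop 1-stop 2-stop 4-stop 3-stop 6-stop 5-Base: 20+19+14+15+17+4+17 = 106
… (352 more)
Base-stop 1-stop 6-stop 5-stop 2-stop 4-stop 3-Base: 20+7+4+8+14+15+4 = 72  ← best
The minimum is 72.
One optimal route: Base → stop 1 → stop 6 → stop 5 → stop 2 → stop 4 → stop 3 → Base (or its reverse).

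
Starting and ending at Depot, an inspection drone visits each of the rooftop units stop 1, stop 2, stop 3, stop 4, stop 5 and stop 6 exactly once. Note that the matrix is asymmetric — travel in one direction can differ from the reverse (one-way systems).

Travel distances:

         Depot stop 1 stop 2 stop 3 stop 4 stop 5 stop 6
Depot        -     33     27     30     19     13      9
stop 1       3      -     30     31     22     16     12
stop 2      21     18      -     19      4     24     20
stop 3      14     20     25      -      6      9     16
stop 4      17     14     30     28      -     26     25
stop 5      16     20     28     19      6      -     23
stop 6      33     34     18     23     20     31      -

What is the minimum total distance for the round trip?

Shortest round trip = 78.

Depot→stop 1→stop 2→stop 3→stop 4→stop 5→stop 6→Depot: 33+30+19+6+26+23+33 = 170
Depot→stop 1→stop 2→stop 3→stop 4→stop 6→stop 5→Depot: 33+30+19+6+25+31+16 = 160
Depot→stop 1→stop 2→stop 3→stop 5→stop 4→stop 6→Depot: 33+30+19+9+6+25+33 = 155
Depot→stop 1→stop 2→stop 3→stop 5→stop 6→stop 4→Depot: 33+30+19+9+23+20+17 = 151
Depot→stop 1→stop 2→stop 3→stop 6→stop 4→stop 5→Depot: 33+30+19+16+20+26+16 = 160
Depot→stop 1→stop 2→stop 3→stop 6→stop 5→stop 4→Depot: 33+30+19+16+31+6+17 = 152
Depot→stop 1→stop 2→stop 4→stop 3→stop 5→stop 6→Depot: 33+30+4+28+9+23+33 = 160
Depot→stop 1→stop 2→stop 4→stop 3→stop 6→stop 5→Depot: 33+30+4+28+16+31+16 = 158
… (712 more)
Depot→stop 6→stop 2→stop 3→stop 5→stop 4→stop 1→Depot: 9+18+19+9+6+14+3 = 78  ← best
The minimum is 78.
One optimal route: Depot → stop 6 → stop 2 → stop 3 → stop 5 → stop 4 → stop 1 → Depot.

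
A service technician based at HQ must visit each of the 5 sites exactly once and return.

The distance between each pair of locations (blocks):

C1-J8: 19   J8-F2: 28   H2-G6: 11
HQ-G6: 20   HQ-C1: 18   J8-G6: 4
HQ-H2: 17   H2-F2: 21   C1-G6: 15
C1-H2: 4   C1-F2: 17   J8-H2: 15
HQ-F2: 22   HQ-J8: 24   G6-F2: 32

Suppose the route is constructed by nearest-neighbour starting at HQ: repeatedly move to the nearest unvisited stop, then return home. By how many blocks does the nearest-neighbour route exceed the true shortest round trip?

From HQ: H2=17, C1=18, G6=20, F2=22, J8=24 → choose H2 (17).
From H2: C1=4, G6=11, J8=15, F2=21 → choose C1 (4).
From C1: G6=15, F2=17, J8=19 → choose G6 (15).
From G6: J8=4, F2=32 → choose J8 (4).
From J8: F2=28 → choose F2 (28).
NN route HQ → H2 → C1 → G6 → J8 → F2 → HQ costs 90.
Optimal: HQ → J8 → G6 → H2 → C1 → F2 → HQ costs 82 (by enumerating all 60 distinct tours).
Excess = 90 − 82 = 8.

The nearest-neighbour route is 8 blocks longer than optimal.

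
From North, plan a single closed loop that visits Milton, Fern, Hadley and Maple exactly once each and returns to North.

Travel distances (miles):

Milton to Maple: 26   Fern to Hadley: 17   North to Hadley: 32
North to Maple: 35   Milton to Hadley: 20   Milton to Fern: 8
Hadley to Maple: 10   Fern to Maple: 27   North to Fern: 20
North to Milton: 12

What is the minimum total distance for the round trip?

North → Milton → Fern → Hadley → Maple → North: 12+8+17+10+35 = 82
North → Milton → Fern → Maple → Hadley → North: 12+8+27+10+32 = 89
North → Milton → Hadley → Fern → Maple → North: 12+20+17+27+35 = 111
North → Milton → Hadley → Maple → Fern → North: 12+20+10+27+20 = 89
North → Milton → Maple → Fern → Hadley → North: 12+26+27+17+32 = 114
North → Milton → Maple → Hadley → Fern → North: 12+26+10+17+20 = 85
North → Fern → Milton → Hadley → Maple → North: 20+8+20+10+35 = 93
North → Fern → Milton → Maple → Hadley → North: 20+8+26+10+32 = 96
North → Fern → Hadley → Milton → Maple → North: 20+17+20+26+35 = 118
North → Fern → Maple → Milton → Hadley → North: 20+27+26+20+32 = 125
North → Hadley → Milton → Fern → Maple → North: 32+20+8+27+35 = 122
North → Hadley → Fern → Milton → Maple → North: 32+17+8+26+35 = 118
The minimum is 82.
One optimal route: North → Milton → Fern → Hadley → Maple → North (or its reverse).

Minimum total distance: 82 miles.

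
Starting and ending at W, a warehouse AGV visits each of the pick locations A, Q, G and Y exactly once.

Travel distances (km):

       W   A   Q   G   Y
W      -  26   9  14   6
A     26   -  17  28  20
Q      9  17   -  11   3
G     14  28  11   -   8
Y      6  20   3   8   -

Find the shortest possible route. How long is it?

With 4 stops there are 4!/2 = 12 distinct round trips (a route and its reverse cost the same).
W→A→Q→G→Y→W: 26+17+11+8+6 = 68
W→A→Q→Y→G→W: 26+17+3+8+14 = 68
W→A→G→Q→Y→W: 26+28+11+3+6 = 74
W→A→G→Y→Q→W: 26+28+8+3+9 = 74
W→A→Y→Q→G→W: 26+20+3+11+14 = 74
W→A→Y→G→Q→W: 26+20+8+11+9 = 74
W→Q→A→G→Y→W: 9+17+28+8+6 = 68
W→Q→A→Y→G→W: 9+17+20+8+14 = 68
W→Q→G→A→Y→W: 9+11+28+20+6 = 74
W→Q→Y→A→G→W: 9+3+20+28+14 = 74
W→G→A→Q→Y→W: 14+28+17+3+6 = 68
W→G→Q→A→Y→W: 14+11+17+20+6 = 68
The minimum is 68.
One optimal route: W → A → Q → G → Y → W (or its reverse).

Shortest round trip = 68 km.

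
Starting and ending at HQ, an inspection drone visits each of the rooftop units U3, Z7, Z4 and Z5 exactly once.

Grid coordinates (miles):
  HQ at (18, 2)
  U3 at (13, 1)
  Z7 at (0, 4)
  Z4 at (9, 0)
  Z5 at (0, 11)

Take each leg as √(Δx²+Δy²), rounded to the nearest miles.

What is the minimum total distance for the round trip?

Minimum total distance: 46 miles.

HQ → U3 → Z7 → Z4 → Z5 → HQ: 5+13+10+14+20 = 62
HQ → U3 → Z7 → Z5 → Z4 → HQ: 5+13+7+14+9 = 48
HQ → U3 → Z4 → Z7 → Z5 → HQ: 5+4+10+7+20 = 46
HQ → U3 → Z4 → Z5 → Z7 → HQ: 5+4+14+7+18 = 48
HQ → U3 → Z5 → Z7 → Z4 → HQ: 5+16+7+10+9 = 47
HQ → U3 → Z5 → Z4 → Z7 → HQ: 5+16+14+10+18 = 63
HQ → Z7 → U3 → Z4 → Z5 → HQ: 18+13+4+14+20 = 69
HQ → Z7 → U3 → Z5 → Z4 → HQ: 18+13+16+14+9 = 70
HQ → Z7 → Z4 → U3 → Z5 → HQ: 18+10+4+16+20 = 68
HQ → Z7 → Z5 → U3 → Z4 → HQ: 18+7+16+4+9 = 54
HQ → Z4 → U3 → Z7 → Z5 → HQ: 9+4+13+7+20 = 53
HQ → Z4 → Z7 → U3 → Z5 → HQ: 9+10+13+16+20 = 68
The minimum is 46.
One optimal route: HQ → U3 → Z4 → Z7 → Z5 → HQ (or its reverse).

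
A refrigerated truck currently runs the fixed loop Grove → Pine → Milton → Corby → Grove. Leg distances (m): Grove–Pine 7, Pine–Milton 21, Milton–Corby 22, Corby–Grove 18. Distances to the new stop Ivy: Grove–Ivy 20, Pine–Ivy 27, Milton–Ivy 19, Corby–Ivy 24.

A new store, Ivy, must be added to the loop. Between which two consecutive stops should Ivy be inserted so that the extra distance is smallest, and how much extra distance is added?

Minimum extra distance: 21 m, inserting Ivy between Milton and Corby.

Insertion cost between consecutive stops i–j is d(i,Ivy) + d(Ivy,j) − d(i,j):
  between Grove and Pine: 20 + 27 − 7 = 40
  between Pine and Milton: 27 + 19 − 21 = 25
  between Milton and Corby: 19 + 24 − 22 = 21
  between Corby and Grove: 24 + 20 − 18 = 26
Cheapest insertion is between Milton and Corby, adding 21.
New total = 68 + 21 = 89.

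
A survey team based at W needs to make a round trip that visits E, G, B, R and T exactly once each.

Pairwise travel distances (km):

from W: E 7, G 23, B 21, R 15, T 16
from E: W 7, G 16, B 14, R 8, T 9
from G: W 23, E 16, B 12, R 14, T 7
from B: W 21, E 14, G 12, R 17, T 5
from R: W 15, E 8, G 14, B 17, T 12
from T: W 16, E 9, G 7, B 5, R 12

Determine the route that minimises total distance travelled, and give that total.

Shortest round trip = 62 km.

There are 60 distinct closed tours to check (reversals are equivalent).
W → E → G → B → R → T → W: 7+16+12+17+12+16 = 80
W → E → G → B → T → R → W: 7+16+12+5+12+15 = 67
W → E → G → R → B → T → W: 7+16+14+17+5+16 = 75
W → E → G → R → T → B → W: 7+16+14+12+5+21 = 75
W → E → G → T → B → R → W: 7+16+7+5+17+15 = 67
W → E → G → T → R → B → W: 7+16+7+12+17+21 = 80
W → E → B → G → R → T → W: 7+14+12+14+12+16 = 75
W → E → B → G → T → R → W: 7+14+12+7+12+15 = 67
W → E → B → R → G → T → W: 7+14+17+14+7+16 = 75
W → E → B → R → T → G → W: 7+14+17+12+7+23 = 80
W → E → B → T → G → R → W: 7+14+5+7+14+15 = 62
W → E → B → T → R → G → W: 7+14+5+12+14+23 = 75
W → E → R → G → B → T → W: 7+8+14+12+5+16 = 62
W → E → R → G → T → B → W: 7+8+14+7+5+21 = 62
… (46 more)
The minimum is 62.
One optimal route: W → E → B → T → G → R → W (or its reverse).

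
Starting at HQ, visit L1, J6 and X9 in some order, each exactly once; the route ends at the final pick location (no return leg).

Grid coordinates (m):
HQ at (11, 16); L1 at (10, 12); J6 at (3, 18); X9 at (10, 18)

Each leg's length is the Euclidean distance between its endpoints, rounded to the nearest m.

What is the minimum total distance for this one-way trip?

Minimum one-way distance = 17 m.

There are 3! = 6 possible orderings.
HQ→L1→J6→X9: 4+9+7 = 20
HQ→L1→X9→J6: 4+6+7 = 17
HQ→J6→L1→X9: 8+9+6 = 23
HQ→J6→X9→L1: 8+7+6 = 21
HQ→X9→L1→J6: 2+6+9 = 17
HQ→X9→J6→L1: 2+7+9 = 18
The minimum is 17.
One shortest path: HQ → L1 → X9 → J6.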